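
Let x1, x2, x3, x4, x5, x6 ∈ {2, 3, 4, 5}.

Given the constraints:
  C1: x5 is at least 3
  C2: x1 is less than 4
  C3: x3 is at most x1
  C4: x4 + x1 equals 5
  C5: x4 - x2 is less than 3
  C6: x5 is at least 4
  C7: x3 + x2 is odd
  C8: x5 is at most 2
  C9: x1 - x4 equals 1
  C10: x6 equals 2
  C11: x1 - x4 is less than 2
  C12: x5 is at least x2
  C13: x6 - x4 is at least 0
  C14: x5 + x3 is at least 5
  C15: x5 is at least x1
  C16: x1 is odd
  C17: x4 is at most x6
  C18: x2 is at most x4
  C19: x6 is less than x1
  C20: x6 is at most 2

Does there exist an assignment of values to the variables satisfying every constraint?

Unsatisfiable

From constraints 17 and 20: x4 ≤ x6 ≤ 2. From constraints 8 and 15: x1 ≤ x5 ≤ 2. Hence x4 + x1 ≤ 4. But constraint 4 requires x4 + x1 = 5, and 5 > 4. Contradiction.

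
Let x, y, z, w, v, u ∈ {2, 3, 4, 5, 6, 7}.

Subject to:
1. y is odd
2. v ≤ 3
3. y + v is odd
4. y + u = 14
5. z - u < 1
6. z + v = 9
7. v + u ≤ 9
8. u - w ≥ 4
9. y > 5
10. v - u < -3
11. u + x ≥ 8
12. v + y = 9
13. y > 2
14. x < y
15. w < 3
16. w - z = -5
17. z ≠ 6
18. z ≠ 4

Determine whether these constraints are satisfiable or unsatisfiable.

Satisfiable

Setting (x, y, z, w, v, u) = (4, 7, 7, 2, 2, 7) satisfies everything: constraint 4: y + u = 14; constraint 5: z - u = 0; constraint 6: z + v = 9, and the others follow.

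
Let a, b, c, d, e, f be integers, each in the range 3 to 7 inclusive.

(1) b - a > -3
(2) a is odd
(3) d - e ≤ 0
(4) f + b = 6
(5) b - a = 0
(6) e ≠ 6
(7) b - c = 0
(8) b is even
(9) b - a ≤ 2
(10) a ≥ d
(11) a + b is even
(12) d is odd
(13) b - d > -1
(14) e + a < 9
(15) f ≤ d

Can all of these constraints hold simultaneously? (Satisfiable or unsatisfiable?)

Constraint 2 makes a odd and constraint 8 makes b even, so a + b must be odd. Constraint 11 says a + b is even — contradiction.

Unsatisfiable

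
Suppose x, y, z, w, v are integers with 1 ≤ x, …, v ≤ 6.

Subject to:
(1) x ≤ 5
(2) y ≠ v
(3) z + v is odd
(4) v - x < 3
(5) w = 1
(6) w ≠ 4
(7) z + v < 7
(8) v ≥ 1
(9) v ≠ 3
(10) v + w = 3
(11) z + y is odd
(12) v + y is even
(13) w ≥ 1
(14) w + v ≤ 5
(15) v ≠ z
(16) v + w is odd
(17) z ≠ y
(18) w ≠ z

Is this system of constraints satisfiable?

Setting (x, y, z, w, v) = (1, 6, 3, 1, 2) satisfies everything: constraint 4: v - x = 1; constraint 7: z + v = 5; constraint 10: v + w = 3, and the others follow.

Satisfiable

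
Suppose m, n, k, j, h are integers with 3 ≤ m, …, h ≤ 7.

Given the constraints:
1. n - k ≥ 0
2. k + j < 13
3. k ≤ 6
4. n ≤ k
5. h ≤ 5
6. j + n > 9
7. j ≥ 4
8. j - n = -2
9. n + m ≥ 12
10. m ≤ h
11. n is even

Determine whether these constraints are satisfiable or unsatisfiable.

Unsatisfiable

From constraints 3 and 4: n ≤ k ≤ 6. From constraints 5 and 10: m ≤ h ≤ 5. Hence n + m ≤ 11. But constraint 9 requires n + m ≥ 12, and 12 > 11. Contradiction.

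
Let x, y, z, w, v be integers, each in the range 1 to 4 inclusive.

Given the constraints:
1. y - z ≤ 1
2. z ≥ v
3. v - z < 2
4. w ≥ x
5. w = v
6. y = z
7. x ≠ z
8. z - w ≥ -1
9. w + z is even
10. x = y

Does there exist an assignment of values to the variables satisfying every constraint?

From constraints 6 and 10, x = y = z, so x = z. But constraint 7 says x ≠ z. Contradiction.

Unsatisfiable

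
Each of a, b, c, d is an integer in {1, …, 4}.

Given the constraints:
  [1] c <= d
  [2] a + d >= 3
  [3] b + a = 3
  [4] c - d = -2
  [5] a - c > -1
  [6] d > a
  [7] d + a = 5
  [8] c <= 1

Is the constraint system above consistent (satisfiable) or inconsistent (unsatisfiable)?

Satisfiable

The assignment a = 2, b = 1, c = 1, d = 3 works:
  constraint 2 holds since a + d = 5.
  constraint 3 holds since b + a = 3.
The rest check out directly.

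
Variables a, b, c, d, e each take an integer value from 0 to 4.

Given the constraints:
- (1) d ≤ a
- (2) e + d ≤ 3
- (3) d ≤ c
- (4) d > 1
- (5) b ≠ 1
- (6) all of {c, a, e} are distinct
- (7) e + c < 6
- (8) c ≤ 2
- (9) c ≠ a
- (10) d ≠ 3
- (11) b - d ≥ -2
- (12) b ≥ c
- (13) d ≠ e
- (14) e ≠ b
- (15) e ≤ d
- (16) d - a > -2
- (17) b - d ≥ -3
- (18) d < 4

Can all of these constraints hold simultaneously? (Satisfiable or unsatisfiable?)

Satisfiable

Setting (a, b, c, d, e) = (3, 2, 2, 2, 1) satisfies everything: constraint 2: e + d = 3; constraint 7: e + c = 3; constraint 11: b - d = 0, and the others follow.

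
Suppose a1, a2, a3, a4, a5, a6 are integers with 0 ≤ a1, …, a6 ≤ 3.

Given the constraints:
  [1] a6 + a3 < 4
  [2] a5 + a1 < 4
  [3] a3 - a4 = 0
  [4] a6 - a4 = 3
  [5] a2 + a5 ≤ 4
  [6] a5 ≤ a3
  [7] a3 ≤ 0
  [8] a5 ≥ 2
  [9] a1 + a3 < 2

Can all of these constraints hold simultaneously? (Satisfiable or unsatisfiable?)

Unsatisfiable

From constraints 6 and 8: a3 ≥ a5 and a5 ≥ 2, so a3 ≥ 2. From constraint 7: a3 ≤ 0. But 0 < 2, so no value of a3 works.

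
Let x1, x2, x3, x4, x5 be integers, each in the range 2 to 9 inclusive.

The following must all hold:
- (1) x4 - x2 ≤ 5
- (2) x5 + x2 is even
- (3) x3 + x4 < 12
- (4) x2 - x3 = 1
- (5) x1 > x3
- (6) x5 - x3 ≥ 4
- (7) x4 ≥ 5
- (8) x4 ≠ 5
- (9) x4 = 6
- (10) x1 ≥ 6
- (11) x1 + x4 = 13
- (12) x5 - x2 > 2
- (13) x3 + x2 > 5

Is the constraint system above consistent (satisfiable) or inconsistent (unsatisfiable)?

Satisfiable

The assignment x1 = 7, x2 = 4, x3 = 3, x4 = 6, x5 = 8 works:
  constraint 1 holds since x4 - x2 = 2.
  constraint 3 holds since x3 + x4 = 9.
The rest check out directly.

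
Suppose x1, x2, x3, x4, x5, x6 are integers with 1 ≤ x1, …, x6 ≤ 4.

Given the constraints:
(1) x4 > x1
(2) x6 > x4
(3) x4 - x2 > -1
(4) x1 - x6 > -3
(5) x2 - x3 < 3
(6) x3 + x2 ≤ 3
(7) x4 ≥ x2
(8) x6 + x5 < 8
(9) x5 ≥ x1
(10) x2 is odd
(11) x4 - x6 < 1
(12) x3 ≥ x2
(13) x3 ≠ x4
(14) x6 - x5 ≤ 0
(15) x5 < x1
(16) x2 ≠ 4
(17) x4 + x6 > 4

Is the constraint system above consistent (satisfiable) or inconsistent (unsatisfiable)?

Unsatisfiable

Constraints 1, 2, 14, and 15 give x4 < x6, x6 ≤ x5, x5 < x1, x1 < x4. Chaining: x4 < x6 ≤ x5 < x1 < x4, which forces x4 < x4 — impossible.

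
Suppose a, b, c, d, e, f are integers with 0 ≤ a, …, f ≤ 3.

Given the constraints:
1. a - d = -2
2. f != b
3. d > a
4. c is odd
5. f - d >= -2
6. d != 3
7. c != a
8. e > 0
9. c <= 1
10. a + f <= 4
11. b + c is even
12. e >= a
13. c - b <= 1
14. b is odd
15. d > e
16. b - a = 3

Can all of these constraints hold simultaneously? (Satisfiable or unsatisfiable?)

Satisfiable

Take a = 0, b = 3, c = 1, d = 2, e = 1, f = 2. Then constraint 1: a - d = -2; constraint 5: f - d = 0; constraint 10: a + f = 2, and every other listed constraint is also met.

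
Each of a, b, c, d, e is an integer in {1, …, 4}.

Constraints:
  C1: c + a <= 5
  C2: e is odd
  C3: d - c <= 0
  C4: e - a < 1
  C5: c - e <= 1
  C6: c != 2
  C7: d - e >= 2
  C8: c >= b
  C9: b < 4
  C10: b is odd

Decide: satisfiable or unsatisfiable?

Constraints 3, 5, and 7 give c − d ≥ 0, d − e ≥ 2, e − c ≥ -1.
Adding all 3 inequalities: the left sides telescope to 0, and the right sides sum to 0 + 2 + (-1) = 1. So 0 ≥ 1, which is false.

Unsatisfiable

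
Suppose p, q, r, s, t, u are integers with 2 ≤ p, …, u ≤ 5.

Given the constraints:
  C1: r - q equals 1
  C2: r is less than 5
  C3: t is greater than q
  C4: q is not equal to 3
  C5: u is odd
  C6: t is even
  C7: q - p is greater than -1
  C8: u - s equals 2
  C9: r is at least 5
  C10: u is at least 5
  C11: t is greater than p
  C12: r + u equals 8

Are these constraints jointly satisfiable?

Unsatisfiable

From constraint 9: r ≥ 5. From constraint 10: u ≥ 5. Hence r + u ≥ 10. But constraint 12 requires r + u = 8, and 8 < 10. Contradiction.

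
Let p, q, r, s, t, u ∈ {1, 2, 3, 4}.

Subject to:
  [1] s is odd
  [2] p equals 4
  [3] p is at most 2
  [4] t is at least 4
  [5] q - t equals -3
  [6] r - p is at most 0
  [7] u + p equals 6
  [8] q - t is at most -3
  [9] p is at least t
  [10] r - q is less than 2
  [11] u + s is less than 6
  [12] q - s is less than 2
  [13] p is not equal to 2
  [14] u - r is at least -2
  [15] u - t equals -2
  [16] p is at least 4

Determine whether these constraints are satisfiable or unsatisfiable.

Unsatisfiable

From constraint 4: t ≥ 4. From constraints 3 and 9: t ≤ p and p ≤ 2, so t ≤ 2. But 2 < 4, so no value of t works.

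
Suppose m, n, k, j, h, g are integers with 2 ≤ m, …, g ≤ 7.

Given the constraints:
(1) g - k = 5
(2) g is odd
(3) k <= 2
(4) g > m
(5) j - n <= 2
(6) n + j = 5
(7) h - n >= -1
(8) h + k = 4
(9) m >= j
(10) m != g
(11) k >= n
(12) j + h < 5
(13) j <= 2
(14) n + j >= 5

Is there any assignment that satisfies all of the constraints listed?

From constraints 3 and 11: n ≤ k ≤ 2. From constraint 13: j ≤ 2. Hence n + j ≤ 4. But constraint 14 requires n + j ≥ 5, and 5 > 4. Contradiction.

Unsatisfiable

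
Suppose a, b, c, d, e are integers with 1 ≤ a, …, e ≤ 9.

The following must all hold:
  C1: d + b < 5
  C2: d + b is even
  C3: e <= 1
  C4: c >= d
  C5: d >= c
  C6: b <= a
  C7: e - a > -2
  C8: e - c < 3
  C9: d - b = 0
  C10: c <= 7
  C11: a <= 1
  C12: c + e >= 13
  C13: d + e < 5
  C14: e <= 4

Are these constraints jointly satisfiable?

From constraint 10: c ≤ 7. From constraint 14: e ≤ 4. Hence c + e ≤ 11. But constraint 12 requires c + e ≥ 13, and 13 > 11. Contradiction.

Unsatisfiable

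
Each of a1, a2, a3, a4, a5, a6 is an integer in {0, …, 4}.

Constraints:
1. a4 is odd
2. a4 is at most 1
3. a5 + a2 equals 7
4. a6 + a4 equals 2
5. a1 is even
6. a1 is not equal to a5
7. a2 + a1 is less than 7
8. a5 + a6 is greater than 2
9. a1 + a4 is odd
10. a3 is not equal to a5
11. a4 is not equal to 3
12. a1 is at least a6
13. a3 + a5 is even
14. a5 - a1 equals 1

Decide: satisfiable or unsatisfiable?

Satisfiable

One satisfying assignment is a1 = 2, a2 = 4, a3 = 1, a4 = 1, a5 = 3, a6 = 1.
For the less obvious constraints — constraint 3: a5 + a2 = 7; constraint 4: a6 + a4 = 2 — and the others hold by inspection.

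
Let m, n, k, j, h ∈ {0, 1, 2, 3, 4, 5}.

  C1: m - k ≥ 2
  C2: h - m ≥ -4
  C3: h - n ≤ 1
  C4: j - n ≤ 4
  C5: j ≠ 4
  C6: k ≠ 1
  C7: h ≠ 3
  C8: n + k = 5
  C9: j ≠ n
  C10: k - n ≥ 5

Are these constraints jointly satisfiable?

Unsatisfiable

Constraints 1, 2, 3, and 10 give n − h ≥ -1, h − m ≥ -4, m − k ≥ 2, k − n ≥ 5.
Adding all 4 inequalities: the left sides telescope to 0, and the right sides sum to (-1) + (-4) + 2 + 5 = 2. So 0 ≥ 2, which is false.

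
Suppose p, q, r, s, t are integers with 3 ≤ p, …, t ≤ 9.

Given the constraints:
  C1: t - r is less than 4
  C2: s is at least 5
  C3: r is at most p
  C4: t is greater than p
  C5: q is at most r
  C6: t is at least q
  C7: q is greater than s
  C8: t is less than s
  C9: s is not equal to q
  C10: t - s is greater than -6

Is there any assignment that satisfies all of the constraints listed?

Constraints 3, 4, 5, 7, and 8 give r ≤ p, p < t, t < s, s < q, q ≤ r. Chaining: r ≤ p < t < s < q ≤ r, which forces r < r — impossible.

Unsatisfiable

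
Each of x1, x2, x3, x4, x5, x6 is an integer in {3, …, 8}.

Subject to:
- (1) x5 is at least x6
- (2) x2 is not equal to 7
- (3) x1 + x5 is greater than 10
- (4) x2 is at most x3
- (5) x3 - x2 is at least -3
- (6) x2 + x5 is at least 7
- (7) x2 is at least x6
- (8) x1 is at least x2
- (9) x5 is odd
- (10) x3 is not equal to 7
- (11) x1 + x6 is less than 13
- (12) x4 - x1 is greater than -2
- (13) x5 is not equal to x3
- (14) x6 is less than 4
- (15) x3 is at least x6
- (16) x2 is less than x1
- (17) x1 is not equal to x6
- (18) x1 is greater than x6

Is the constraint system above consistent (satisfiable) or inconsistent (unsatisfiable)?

Satisfiable

The assignment x1 = 8, x2 = 6, x3 = 6, x4 = 8, x5 = 3, x6 = 3 works:
  constraint 3 holds since x1 + x5 = 11.
  constraint 5 holds since x3 - x2 = 0.
  constraint 6 holds since x2 + x5 = 9.
The rest check out directly.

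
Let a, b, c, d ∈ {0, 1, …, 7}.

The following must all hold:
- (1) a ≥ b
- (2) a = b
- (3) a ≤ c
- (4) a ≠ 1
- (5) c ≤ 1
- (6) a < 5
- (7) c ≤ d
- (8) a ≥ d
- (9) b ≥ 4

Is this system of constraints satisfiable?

From constraints 1 and 9: a ≥ b and b ≥ 4, so a ≥ 4. From constraints 3 and 5: a ≤ c and c ≤ 1, so a ≤ 1. But 1 < 4, so no value of a works.

Unsatisfiable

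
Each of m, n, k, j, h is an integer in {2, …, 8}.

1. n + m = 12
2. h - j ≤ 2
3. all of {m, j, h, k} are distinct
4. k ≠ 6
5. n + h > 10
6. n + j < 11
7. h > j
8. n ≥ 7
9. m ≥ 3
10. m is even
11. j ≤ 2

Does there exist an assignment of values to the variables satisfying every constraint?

The assignment m = 4, n = 8, k = 7, j = 2, h = 3 works:
  constraint 1 holds since n + m = 12.
  constraint 2 holds since h - j = 1.
The rest check out directly.

Satisfiable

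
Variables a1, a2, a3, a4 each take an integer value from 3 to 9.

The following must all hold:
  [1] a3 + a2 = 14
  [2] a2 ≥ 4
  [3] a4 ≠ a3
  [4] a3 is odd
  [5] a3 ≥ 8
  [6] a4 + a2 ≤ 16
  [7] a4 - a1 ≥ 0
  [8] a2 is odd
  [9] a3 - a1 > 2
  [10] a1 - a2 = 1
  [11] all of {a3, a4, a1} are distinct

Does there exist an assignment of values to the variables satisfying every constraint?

Satisfiable

Take a1 = 6, a2 = 5, a3 = 9, a4 = 8. Then constraint 1: a3 + a2 = 14; constraint 6: a4 + a2 = 13, and every other listed constraint is also met.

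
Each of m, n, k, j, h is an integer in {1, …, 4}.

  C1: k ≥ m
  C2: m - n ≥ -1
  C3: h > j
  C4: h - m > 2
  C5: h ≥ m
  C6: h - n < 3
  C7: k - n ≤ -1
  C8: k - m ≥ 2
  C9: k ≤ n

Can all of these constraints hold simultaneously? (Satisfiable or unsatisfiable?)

Constraints 2, 7, and 8 give k − m ≥ 2, m − n ≥ -1, n − k ≥ 1.
Adding all 3 inequalities: the left sides telescope to 0, and the right sides sum to 2 + (-1) + 1 = 2. So 0 ≥ 2, which is false.

Unsatisfiable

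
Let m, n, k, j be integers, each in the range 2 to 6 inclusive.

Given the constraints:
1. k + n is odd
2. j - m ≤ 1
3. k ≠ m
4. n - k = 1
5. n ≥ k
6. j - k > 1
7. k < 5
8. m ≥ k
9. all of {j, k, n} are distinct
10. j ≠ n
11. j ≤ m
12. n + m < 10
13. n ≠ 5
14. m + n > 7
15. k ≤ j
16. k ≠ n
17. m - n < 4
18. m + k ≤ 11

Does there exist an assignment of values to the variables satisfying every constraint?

Satisfiable

Try m = 6, n = 3, k = 2, j = 5.
Check constraint 2: j - m = -1; constraint 4: n - k = 1. The remaining constraints are straightforward to verify.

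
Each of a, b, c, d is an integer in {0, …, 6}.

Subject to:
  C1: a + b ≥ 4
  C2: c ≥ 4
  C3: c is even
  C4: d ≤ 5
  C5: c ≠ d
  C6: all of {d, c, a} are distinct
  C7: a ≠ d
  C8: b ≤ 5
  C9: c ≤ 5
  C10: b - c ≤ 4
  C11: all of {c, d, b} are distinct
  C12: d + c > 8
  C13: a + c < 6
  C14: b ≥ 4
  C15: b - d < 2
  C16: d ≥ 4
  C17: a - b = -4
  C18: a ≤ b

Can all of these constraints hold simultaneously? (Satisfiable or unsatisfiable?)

Unsatisfiable

Constraints 2, 4, 8, 9, 14, and 16 confine each of c, d, b to the 2 values {4, 5}.
Constraint 11 requires all 3 of them to be distinct, but only 2 values are available — impossible by the pigeonhole principle.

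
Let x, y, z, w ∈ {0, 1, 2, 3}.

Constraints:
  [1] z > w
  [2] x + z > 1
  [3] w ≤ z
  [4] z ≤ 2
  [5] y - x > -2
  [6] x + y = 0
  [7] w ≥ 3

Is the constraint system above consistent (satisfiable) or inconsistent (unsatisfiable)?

Unsatisfiable

From constraints 3 and 7: z ≥ w and w ≥ 3, so z ≥ 3. From constraint 4: z ≤ 2. But 2 < 3, so no value of z works.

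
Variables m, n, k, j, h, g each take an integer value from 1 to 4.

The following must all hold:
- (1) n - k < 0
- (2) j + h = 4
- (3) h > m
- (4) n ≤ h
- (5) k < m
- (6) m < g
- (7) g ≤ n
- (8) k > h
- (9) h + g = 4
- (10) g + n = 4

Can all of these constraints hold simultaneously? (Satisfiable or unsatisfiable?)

Constraints 1, 5, 6, and 7 give n < k, k < m, m < g, g ≤ n. Chaining: n < k < m < g ≤ n, which forces n < n — impossible.

Unsatisfiable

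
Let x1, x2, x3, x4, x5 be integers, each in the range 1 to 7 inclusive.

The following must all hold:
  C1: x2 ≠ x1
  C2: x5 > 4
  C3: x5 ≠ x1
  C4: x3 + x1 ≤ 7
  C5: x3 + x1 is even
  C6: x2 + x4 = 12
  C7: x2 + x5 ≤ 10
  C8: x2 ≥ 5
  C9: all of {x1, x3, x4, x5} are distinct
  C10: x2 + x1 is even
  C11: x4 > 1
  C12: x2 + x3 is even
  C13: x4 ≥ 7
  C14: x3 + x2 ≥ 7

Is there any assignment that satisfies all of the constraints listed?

The assignment x1 = 1, x2 = 5, x3 = 3, x4 = 7, x5 = 5 works:
  constraint 4 holds since x3 + x1 = 4.
  constraint 6 holds since x2 + x4 = 12.
The rest check out directly.

Satisfiable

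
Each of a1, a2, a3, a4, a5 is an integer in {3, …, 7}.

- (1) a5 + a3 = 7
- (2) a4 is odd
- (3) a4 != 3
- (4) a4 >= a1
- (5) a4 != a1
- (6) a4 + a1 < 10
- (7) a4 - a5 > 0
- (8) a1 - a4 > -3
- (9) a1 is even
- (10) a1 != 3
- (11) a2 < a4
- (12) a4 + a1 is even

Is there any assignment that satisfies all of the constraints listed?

Unsatisfiable

Constraint 2 makes a4 odd and constraint 9 makes a1 even, so a4 + a1 must be odd. Constraint 12 says a4 + a1 is even — contradiction.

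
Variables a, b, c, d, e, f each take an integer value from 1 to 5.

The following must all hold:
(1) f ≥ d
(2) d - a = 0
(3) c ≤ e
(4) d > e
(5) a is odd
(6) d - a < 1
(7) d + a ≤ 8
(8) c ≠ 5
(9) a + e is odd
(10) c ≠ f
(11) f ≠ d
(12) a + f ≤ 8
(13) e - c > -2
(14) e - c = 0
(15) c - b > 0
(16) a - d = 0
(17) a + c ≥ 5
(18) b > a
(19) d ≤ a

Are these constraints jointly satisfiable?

Constraints 3, 4, 15, 18, and 19 give e < d, d ≤ a, a < b, b < c, c ≤ e. Chaining: e < d ≤ a < b < c ≤ e, which forces e < e — impossible.

Unsatisfiable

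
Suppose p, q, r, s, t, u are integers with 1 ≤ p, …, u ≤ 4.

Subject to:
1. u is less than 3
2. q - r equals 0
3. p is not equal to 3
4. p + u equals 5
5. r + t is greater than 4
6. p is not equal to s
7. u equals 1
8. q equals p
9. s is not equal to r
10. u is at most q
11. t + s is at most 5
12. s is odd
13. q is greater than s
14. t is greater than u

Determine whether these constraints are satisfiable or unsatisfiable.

Take p = 4, q = 4, r = 4, s = 1, t = 2, u = 1. Then constraint 2: q - r = 0; constraint 4: p + u = 5, and every other listed constraint is also met.

Satisfiable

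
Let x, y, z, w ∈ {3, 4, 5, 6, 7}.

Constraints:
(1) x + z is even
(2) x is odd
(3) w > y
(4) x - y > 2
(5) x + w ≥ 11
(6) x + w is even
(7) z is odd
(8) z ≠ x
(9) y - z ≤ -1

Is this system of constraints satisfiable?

Satisfiable

One satisfying assignment is x = 7, y = 3, z = 5, w = 5.
For the less obvious constraints — constraint 4: x - y = 4; constraint 5: x + w = 12; constraint 9: y - z = -2 — and the others hold by inspection.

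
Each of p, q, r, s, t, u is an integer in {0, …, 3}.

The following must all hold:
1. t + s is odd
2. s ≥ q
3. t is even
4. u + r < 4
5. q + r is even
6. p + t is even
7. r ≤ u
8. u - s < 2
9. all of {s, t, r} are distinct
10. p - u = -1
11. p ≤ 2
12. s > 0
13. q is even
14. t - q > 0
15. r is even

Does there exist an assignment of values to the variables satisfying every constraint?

The assignment p = 0, q = 0, r = 0, s = 1, t = 2, u = 1 works:
  constraint 4 holds since u + r = 1.
  constraint 8 holds since u - s = 0.
  constraint 10 holds since p - u = -1.
The rest check out directly.

Satisfiable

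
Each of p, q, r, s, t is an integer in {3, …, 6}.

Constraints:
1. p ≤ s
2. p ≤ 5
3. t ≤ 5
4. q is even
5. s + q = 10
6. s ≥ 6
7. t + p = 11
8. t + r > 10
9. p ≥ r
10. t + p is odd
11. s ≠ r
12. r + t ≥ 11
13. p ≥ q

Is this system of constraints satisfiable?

From constraints 2 and 9: r ≤ p ≤ 5. From constraint 3: t ≤ 5. Hence r + t ≤ 10. But constraint 12 requires r + t ≥ 11, and 11 > 10. Contradiction.

Unsatisfiable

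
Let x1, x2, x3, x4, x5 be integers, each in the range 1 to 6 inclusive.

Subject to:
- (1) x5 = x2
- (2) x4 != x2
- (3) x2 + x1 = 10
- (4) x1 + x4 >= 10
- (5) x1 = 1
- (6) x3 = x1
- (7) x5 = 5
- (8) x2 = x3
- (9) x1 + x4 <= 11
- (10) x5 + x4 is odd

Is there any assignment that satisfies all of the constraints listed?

Constraint 7 fixes x5 = 5 and constraint 5 fixes x1 = 1. Constraints 1, 6, and 8 give x5 = x2 = x3 = x1, so x5 = x1. But 5 ≠ 1 — contradiction.

Unsatisfiable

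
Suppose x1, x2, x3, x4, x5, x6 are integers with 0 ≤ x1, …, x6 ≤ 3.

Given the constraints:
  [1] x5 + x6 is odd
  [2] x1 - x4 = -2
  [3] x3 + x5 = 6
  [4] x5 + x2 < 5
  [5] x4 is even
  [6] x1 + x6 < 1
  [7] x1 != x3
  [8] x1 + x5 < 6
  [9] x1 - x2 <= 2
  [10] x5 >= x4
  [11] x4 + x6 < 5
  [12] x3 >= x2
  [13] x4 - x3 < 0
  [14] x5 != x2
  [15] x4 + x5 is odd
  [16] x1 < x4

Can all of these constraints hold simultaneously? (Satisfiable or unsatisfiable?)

One satisfying assignment is x1 = 0, x2 = 0, x3 = 3, x4 = 2, x5 = 3, x6 = 0.
For the less obvious constraints — constraint 2: x1 - x4 = -2; constraint 3: x3 + x5 = 6; constraint 4: x5 + x2 = 3 — and the others hold by inspection.

Satisfiable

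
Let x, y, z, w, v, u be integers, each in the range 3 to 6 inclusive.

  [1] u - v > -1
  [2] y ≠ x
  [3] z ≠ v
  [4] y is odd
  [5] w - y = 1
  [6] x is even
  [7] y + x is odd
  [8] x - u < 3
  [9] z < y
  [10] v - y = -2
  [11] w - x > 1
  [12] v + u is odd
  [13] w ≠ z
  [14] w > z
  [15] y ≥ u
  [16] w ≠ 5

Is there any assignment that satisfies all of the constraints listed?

Satisfiable

One satisfying assignment is x = 4, y = 5, z = 4, w = 6, v = 3, u = 4.
For the less obvious constraints — constraint 1: u - v = 1; constraint 5: w - y = 1; constraint 8: x - u = 0 — and the others hold by inspection.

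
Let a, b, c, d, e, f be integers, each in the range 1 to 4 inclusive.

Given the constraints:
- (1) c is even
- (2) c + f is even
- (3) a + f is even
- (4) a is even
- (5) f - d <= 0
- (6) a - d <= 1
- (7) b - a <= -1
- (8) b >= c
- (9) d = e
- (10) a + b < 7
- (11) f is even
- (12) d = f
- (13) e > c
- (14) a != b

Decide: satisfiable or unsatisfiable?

Setting (a, b, c, d, e, f) = (4, 2, 2, 4, 4, 4) satisfies everything: constraint 5: f - d = 0; constraint 6: a - d = 0; constraint 7: b - a = -2, and the others follow.

Satisfiable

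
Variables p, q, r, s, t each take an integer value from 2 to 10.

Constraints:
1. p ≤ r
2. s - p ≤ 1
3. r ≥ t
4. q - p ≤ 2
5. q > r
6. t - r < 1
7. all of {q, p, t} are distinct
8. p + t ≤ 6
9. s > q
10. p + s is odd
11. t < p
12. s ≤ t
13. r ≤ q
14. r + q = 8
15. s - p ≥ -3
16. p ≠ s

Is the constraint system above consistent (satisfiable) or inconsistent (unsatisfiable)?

Unsatisfiable

Constraints 1, 5, 9, 11, and 12 give s ≤ t, t < p, p ≤ r, r < q, q < s. Chaining: s ≤ t < p ≤ r < q < s, which forces s < s — impossible.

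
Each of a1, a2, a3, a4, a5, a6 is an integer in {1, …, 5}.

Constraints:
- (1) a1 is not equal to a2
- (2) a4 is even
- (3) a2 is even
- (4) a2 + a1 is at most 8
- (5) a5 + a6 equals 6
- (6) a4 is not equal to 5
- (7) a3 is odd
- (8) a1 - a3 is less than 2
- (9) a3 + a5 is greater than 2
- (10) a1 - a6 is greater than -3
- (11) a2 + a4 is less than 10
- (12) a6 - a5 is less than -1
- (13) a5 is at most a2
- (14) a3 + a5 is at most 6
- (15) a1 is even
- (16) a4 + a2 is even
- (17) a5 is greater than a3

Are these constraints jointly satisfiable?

Satisfiable

Try a1 = 2, a2 = 4, a3 = 1, a4 = 4, a5 = 4, a6 = 2.
Check constraint 4: a2 + a1 = 6; constraint 5: a5 + a6 = 6; constraint 8: a1 - a3 = 1. The remaining constraints are straightforward to verify.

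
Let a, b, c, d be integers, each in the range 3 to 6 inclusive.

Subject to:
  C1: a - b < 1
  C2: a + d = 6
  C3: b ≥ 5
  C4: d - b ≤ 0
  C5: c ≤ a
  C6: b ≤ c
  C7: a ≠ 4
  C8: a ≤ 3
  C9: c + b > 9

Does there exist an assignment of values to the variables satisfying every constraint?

From constraints 3 and 6: c ≥ b and b ≥ 5, so c ≥ 5. From constraints 5 and 8: c ≤ a and a ≤ 3, so c ≤ 3. But 3 < 5, so no value of c works.

Unsatisfiable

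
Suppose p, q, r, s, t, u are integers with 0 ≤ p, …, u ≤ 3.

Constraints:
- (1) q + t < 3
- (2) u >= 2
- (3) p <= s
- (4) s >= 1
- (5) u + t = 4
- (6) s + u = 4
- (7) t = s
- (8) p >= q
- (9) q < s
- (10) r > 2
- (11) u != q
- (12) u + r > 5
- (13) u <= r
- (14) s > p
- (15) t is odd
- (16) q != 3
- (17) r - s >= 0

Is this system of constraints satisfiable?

The assignment p = 0, q = 0, r = 3, s = 1, t = 1, u = 3 works:
  constraint 1 holds since q + t = 1.
  constraint 5 holds since u + t = 4.
  constraint 6 holds since s + u = 4.
The rest check out directly.

Satisfiable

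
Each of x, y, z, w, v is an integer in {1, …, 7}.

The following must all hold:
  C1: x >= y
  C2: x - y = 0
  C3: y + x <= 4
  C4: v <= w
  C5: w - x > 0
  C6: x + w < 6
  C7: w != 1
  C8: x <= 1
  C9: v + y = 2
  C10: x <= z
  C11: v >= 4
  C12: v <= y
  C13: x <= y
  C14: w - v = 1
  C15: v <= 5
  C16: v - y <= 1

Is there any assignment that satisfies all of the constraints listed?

Unsatisfiable

From constraints 11 and 12: y ≥ v and v ≥ 4, so y ≥ 4. From constraints 1 and 8: y ≤ x and x ≤ 1, so y ≤ 1. But 1 < 4, so no value of y works.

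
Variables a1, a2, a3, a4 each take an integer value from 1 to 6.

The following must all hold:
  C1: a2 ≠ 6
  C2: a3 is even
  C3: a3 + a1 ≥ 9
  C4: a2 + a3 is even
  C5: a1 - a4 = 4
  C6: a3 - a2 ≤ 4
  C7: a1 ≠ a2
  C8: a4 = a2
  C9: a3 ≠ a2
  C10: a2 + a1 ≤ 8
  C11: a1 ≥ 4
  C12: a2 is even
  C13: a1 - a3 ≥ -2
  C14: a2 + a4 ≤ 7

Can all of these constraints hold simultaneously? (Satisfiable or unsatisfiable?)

Take a1 = 6, a2 = 2, a3 = 6, a4 = 2. Then constraint 3: a3 + a1 = 12; constraint 5: a1 - a4 = 4; constraint 6: a3 - a2 = 4, and every other listed constraint is also met.

Satisfiable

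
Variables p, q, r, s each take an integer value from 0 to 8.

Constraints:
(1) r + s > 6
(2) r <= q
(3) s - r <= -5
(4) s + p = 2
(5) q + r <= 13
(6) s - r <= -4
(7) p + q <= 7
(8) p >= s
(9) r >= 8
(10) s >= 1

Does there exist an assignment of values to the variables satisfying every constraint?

From constraints 8 and 10: p ≥ s ≥ 1. From constraints 2 and 9: q ≥ r ≥ 8. Hence p + q ≥ 9. But constraint 7 requires p + q ≤ 7, and 7 < 9. Contradiction.

Unsatisfiable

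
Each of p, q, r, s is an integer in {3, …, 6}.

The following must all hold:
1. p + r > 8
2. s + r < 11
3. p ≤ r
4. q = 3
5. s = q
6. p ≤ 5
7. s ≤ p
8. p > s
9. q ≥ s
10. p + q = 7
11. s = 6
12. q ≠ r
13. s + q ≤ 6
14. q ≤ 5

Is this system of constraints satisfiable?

Unsatisfiable

Constraint 11 fixes s = 6 and constraint 4 fixes q = 3, but constraint 5 requires s = q. Since 6 ≠ 3, contradiction.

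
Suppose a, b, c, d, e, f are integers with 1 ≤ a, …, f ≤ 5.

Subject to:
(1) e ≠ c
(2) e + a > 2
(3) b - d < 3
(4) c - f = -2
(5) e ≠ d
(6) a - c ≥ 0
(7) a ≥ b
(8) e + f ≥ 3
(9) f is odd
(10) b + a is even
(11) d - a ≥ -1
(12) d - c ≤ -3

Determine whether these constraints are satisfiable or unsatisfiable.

Unsatisfiable

Constraints 6, 11, and 12 give d − a ≥ -1, a − c ≥ 0, c − d ≥ 3.
Adding all 3 inequalities: the left sides telescope to 0, and the right sides sum to (-1) + 0 + 3 = 2. So 0 ≥ 2, which is false.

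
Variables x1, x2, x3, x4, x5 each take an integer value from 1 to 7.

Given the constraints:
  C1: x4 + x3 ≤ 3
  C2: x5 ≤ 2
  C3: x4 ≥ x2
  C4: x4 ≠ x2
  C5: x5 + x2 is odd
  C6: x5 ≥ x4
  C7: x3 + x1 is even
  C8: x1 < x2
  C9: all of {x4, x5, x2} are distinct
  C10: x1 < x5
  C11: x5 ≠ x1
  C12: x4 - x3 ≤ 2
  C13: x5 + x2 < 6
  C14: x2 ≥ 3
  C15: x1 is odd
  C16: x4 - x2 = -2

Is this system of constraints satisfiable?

Unsatisfiable

From constraints 3 and 14: x4 ≥ x2 and x2 ≥ 3, so x4 ≥ 3. From constraints 2 and 6: x4 ≤ x5 and x5 ≤ 2, so x4 ≤ 2. But 2 < 3, so no value of x4 works.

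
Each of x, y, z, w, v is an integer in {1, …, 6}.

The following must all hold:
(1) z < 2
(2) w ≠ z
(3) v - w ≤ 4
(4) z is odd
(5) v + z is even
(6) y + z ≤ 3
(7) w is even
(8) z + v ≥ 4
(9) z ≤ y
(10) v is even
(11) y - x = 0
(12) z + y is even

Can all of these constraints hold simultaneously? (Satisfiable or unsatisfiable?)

Unsatisfiable

Constraint 10 makes v even and constraint 4 makes z odd, so v + z must be odd. Constraint 5 says v + z is even — contradiction.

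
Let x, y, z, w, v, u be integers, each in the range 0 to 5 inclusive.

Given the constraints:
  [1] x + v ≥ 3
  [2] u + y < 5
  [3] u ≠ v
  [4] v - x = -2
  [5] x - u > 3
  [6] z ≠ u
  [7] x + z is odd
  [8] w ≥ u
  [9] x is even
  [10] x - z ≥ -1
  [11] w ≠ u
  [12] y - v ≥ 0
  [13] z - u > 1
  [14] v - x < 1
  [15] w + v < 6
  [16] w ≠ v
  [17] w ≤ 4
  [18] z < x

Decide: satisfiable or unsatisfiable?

Setting (x, y, z, w, v, u) = (4, 2, 3, 1, 2, 0) satisfies everything: constraint 1: x + v = 6; constraint 2: u + y = 2, and the others follow.

Satisfiable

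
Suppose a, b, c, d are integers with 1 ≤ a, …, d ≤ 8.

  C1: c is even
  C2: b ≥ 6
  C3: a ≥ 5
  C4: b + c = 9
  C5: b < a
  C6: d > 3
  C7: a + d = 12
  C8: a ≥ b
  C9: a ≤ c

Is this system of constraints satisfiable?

Unsatisfiable

From constraint 2: b ≥ 6. From constraints 3 and 9: c ≥ a ≥ 5. Hence b + c ≥ 11. But constraint 4 requires b + c = 9, and 9 < 11. Contradiction.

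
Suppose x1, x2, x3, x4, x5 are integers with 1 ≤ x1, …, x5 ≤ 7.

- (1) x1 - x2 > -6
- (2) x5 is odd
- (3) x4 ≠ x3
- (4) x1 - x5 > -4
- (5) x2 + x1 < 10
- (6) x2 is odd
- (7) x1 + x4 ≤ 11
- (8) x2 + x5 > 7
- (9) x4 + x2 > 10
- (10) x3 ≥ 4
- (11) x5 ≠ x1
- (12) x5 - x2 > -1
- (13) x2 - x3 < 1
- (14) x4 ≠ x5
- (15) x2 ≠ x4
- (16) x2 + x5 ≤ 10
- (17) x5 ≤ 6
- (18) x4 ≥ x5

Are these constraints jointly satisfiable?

One satisfying assignment is x1 = 2, x2 = 5, x3 = 6, x4 = 7, x5 = 5.
For the less obvious constraints — constraint 1: x1 - x2 = -3; constraint 4: x1 - x5 = -3 — and the others hold by inspection.

Satisfiable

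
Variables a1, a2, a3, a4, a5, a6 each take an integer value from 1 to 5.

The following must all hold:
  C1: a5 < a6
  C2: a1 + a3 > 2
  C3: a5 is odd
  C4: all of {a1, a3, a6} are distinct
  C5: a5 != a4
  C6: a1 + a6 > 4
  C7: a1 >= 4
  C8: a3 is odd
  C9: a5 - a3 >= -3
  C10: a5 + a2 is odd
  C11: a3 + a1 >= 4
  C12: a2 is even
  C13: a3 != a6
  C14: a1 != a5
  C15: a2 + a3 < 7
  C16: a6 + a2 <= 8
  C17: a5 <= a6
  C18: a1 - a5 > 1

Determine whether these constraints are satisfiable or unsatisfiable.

Satisfiable

Setting (a1, a2, a3, a4, a5, a6) = (4, 4, 1, 2, 1, 2) satisfies everything: constraint 2: a1 + a3 = 5; constraint 6: a1 + a6 = 6; constraint 9: a5 - a3 = 0, and the others follow.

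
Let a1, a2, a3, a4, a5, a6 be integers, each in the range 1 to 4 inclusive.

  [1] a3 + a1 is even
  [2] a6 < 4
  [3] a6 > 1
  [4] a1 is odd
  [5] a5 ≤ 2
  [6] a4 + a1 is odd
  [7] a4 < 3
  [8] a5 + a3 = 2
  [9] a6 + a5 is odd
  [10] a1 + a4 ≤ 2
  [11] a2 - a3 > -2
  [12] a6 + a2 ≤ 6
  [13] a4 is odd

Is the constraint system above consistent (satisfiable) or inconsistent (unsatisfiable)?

Constraint 13 makes a4 odd and constraint 4 makes a1 odd, so a4 + a1 must be even. Constraint 6 says a4 + a1 is odd — contradiction.

Unsatisfiable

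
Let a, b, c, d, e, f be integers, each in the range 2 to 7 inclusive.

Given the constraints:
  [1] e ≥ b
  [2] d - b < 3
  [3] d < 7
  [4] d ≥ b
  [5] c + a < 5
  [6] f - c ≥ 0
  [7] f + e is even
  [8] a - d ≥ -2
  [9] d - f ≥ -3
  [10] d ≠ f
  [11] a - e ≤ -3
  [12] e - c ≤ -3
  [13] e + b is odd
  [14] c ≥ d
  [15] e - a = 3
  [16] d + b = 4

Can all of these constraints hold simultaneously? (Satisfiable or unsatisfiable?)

Constraints 6, 8, 9, 11, and 12 give e − a ≥ 3, a − d ≥ -2, d − f ≥ -3, f − c ≥ 0, c − e ≥ 3.
Adding all 5 inequalities: the left sides telescope to 0, and the right sides sum to 3 + (-2) + (-3) + 0 + 3 = 1. So 0 ≥ 1, which is false.

Unsatisfiable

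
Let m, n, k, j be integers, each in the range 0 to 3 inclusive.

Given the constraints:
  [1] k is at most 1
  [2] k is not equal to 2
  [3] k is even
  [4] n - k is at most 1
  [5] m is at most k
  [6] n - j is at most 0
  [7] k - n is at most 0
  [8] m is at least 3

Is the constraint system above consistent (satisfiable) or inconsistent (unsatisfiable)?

Unsatisfiable

From constraint 8: m ≥ 3. From constraints 1 and 5: m ≤ k and k ≤ 1, so m ≤ 1. But 1 < 3, so no value of m works.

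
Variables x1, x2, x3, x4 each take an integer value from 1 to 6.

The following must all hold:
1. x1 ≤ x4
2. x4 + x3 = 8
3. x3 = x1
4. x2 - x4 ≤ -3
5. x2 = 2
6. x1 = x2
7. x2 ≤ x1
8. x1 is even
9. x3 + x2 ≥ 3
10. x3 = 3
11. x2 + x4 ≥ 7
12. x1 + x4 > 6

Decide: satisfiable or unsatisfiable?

Constraint 10 fixes x3 = 3 and constraint 5 fixes x2 = 2. Constraints 3 and 6 give x3 = x1 = x2, so x3 = x2. But 3 ≠ 2 — contradiction.

Unsatisfiable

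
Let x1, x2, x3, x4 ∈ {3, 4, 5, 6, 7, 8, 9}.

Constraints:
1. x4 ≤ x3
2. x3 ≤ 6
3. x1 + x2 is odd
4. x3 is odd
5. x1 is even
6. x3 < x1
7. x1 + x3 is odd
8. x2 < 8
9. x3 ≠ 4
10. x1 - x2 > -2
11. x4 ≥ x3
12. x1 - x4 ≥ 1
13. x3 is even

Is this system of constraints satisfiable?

Unsatisfiable

Constraint 5 makes x1 even and constraint 13 makes x3 even, so x1 + x3 must be even. Constraint 7 says x1 + x3 is odd — contradiction.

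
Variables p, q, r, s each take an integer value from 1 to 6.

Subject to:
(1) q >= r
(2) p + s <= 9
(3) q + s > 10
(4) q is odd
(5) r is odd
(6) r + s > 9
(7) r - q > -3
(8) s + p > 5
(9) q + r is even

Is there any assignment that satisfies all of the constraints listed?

Satisfiable

Try p = 2, q = 5, r = 5, s = 6.
Check constraint 2: p + s = 8; constraint 3: q + s = 11. The remaining constraints are straightforward to verify.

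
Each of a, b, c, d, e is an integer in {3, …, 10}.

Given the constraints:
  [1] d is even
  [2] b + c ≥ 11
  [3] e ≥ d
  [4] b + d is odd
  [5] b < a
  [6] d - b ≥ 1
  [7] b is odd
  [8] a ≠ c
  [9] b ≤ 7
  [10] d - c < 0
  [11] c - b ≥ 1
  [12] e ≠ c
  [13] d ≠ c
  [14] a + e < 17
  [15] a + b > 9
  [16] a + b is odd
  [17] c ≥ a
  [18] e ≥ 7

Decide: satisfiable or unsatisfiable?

Satisfiable

One satisfying assignment is a = 6, b = 5, c = 9, d = 8, e = 10.
For the less obvious constraints — constraint 2: b + c = 14; constraint 6: d - b = 3 — and the others hold by inspection.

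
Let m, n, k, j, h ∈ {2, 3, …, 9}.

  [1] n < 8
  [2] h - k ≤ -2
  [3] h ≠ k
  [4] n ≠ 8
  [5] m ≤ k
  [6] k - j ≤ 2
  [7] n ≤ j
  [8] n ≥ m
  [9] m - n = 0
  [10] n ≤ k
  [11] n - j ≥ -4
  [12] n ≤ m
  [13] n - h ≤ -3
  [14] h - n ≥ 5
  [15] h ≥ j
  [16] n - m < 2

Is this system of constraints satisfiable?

Unsatisfiable

Constraints 2, 6, 11, and 14 give k − h ≥ 2, h − n ≥ 5, n − j ≥ -4, j − k ≥ -2.
Adding all 4 inequalities: the left sides telescope to 0, and the right sides sum to 2 + 5 + (-4) + (-2) = 1. So 0 ≥ 1, which is false.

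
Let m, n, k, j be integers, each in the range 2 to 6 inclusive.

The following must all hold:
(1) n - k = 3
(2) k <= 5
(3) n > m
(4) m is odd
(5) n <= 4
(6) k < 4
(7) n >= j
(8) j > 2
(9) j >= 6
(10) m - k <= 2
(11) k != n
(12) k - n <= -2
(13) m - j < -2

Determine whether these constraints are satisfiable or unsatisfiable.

From constraints 7 and 9: n ≥ j and j ≥ 6, so n ≥ 6. From constraint 5: n ≤ 4. But 4 < 6, so no value of n works.

Unsatisfiable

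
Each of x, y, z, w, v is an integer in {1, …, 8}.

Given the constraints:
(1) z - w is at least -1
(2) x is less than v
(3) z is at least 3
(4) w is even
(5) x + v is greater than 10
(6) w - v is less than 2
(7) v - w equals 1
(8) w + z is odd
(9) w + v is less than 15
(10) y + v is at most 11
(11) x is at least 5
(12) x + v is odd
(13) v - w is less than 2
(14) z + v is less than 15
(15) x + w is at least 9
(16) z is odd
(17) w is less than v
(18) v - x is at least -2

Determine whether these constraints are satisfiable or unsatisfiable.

Satisfiable

Try x = 6, y = 1, z = 7, w = 6, v = 7.
Check constraint 1: z - w = 1; constraint 5: x + v = 13; constraint 6: w - v = -1. The remaining constraints are straightforward to verify.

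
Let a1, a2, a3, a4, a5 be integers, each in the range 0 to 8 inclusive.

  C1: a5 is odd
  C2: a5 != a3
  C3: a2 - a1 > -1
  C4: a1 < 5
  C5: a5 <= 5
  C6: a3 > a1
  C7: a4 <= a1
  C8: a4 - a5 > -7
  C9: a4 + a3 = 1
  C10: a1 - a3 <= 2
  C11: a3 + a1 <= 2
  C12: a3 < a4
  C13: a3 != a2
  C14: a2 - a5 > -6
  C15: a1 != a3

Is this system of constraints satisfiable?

Constraints 6, 7, and 12 give a1 < a3, a3 < a4, a4 ≤ a1. Chaining: a1 < a3 < a4 ≤ a1, which forces a1 < a1 — impossible.

Unsatisfiable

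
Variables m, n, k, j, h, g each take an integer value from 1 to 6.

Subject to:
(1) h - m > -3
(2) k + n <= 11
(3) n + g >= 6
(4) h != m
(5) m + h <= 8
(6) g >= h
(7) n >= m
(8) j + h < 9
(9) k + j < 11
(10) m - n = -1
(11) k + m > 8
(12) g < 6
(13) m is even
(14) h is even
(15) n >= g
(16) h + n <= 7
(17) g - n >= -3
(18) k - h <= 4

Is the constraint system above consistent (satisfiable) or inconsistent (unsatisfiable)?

Setting (m, n, k, j, h, g) = (4, 5, 5, 5, 2, 2) satisfies everything: constraint 1: h - m = -2; constraint 2: k + n = 10; constraint 3: n + g = 7, and the others follow.

Satisfiable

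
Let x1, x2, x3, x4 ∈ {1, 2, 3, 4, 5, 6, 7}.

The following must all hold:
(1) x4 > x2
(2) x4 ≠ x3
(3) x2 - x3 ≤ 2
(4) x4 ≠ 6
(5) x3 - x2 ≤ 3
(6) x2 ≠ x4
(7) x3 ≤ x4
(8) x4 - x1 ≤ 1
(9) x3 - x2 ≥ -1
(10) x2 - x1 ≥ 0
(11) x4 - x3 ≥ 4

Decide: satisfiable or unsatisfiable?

Unsatisfiable

Constraints 8, 9, 10, and 11 give x4 − x3 ≥ 4, x3 − x2 ≥ -1, x2 − x1 ≥ 0, x1 − x4 ≥ -1.
Adding all 4 inequalities: the left sides telescope to 0, and the right sides sum to 4 + (-1) + 0 + (-1) = 2. So 0 ≥ 2, which is false.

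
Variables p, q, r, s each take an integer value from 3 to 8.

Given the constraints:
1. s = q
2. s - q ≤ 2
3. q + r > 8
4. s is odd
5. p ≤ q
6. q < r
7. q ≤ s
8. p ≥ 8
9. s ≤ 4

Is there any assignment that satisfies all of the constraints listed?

Unsatisfiable

From constraints 5 and 8: q ≥ p and p ≥ 8, so q ≥ 8. From constraints 7 and 9: q ≤ s and s ≤ 4, so q ≤ 4. But 4 < 8, so no value of q works.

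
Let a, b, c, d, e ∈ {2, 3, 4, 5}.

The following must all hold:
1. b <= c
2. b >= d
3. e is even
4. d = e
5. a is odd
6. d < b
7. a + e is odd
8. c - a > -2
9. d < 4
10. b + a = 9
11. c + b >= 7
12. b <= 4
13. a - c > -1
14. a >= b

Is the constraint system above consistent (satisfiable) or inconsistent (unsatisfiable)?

Try a = 5, b = 4, c = 4, d = 2, e = 2.
Check constraint 8: c - a = -1; constraint 10: b + a = 9. The remaining constraints are straightforward to verify.

Satisfiable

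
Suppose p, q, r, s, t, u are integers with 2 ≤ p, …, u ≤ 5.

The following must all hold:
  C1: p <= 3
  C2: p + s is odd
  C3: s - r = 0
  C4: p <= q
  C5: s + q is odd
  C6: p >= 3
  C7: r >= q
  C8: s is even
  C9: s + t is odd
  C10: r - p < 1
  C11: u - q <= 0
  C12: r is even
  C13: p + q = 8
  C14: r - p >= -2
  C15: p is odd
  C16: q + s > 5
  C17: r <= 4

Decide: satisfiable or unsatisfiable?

Unsatisfiable

From constraint 1: p ≤ 3. From constraints 7 and 17: q ≤ r ≤ 4. Hence p + q ≤ 7. But constraint 13 requires p + q = 8, and 8 > 7. Contradiction.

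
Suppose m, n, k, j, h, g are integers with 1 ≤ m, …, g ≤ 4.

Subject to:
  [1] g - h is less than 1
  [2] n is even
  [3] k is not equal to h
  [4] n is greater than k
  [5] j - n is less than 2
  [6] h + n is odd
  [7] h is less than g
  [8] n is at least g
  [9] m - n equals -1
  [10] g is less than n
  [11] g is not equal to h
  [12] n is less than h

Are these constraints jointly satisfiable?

Constraints 7, 10, and 12 give g < n, n < h, h < g. Chaining: g < n < h < g, which forces g < g — impossible.

Unsatisfiable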